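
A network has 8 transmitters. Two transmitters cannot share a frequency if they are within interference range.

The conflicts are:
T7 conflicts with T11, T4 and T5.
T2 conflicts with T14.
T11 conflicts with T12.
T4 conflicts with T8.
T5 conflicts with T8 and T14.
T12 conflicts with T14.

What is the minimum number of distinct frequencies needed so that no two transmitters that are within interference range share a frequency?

3

The cycle T7-T5-T14-T12-T11-T7 has odd length 5, so it cannot be 2-colored; at least 3 frequencies are needed.
3 frequencies suffice: frequency 1 → {T2, T11, T4, T5}; frequency 2 → {T7, T8, T14}; frequency 3 → {T12}. Each listed conflict is separated.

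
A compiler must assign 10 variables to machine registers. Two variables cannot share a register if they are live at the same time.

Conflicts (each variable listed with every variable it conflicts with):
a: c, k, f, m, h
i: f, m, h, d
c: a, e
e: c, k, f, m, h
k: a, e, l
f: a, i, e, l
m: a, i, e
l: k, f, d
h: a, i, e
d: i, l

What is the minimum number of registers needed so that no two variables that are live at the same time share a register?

2

e and k conflict, so at least 2 registers are needed.
2 registers suffice: register 1 → {a, i, e, l}; register 2 → {c, k, f, m, h, d}. Each listed conflict is separated.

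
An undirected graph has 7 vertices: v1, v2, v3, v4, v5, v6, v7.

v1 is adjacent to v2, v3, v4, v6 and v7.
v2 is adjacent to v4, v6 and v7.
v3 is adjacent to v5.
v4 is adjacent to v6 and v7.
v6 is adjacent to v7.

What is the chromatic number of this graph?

5

v1, v2, v4, v6, v7 are pairwise adjacent (a clique of size 5), so at least 5 colors are needed.
One proper 5-coloring: v1=red, v2=yellow, v3=blue, v4=green, v5=red, v6=blue, v7=purple. Each edge has distinct colors on its endpoints.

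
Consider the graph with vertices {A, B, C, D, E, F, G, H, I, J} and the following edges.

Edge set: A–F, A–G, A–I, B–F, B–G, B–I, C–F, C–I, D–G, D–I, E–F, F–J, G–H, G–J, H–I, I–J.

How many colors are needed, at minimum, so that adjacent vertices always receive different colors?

2

B and I are adjacent, so at least 2 colors are needed.
2 colors suffice: color 1 → {F, G, I}; color 2 → {A, B, C, D, E, H, J}. Every edge joins two different colors.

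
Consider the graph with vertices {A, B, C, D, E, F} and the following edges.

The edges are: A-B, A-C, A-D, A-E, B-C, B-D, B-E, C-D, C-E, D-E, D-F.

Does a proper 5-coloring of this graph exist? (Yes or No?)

The chromatic number is 5. A, B, C, D, E are mutually adjacent (a clique of size 5), so at least 5 colors are needed.
One proper 5-coloring: A=purple, B=yellow, C=blue, D=red, E=green, F=blue.
That is already a proper 5-coloring.

Yes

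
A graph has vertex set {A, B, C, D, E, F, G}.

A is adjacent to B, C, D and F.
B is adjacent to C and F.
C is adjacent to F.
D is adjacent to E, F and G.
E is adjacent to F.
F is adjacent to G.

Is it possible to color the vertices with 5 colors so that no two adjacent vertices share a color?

Yes

The chromatic number is 4. A, B, C, F are pairwise adjacent (a clique of size 4), so at least 4 colors are needed.
One proper 4-coloring: A=green, B=blue, C=yellow, D=blue, E=green, F=red, G=green.
Since 5 ≥ 4, a proper 5-coloring certainly exists.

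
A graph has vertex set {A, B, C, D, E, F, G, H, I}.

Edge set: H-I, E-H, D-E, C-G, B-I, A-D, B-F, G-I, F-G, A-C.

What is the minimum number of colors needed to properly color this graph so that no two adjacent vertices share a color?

3

The cycle D-A-C-G-I-H-E-D has odd length 7, so it cannot be 2-colored; at least 3 colors are needed.
One proper 3-coloring: A=1, B=2, C=3, D=2, E=1, F=1, G=2, H=2, I=1. No two adjacent vertices share a color.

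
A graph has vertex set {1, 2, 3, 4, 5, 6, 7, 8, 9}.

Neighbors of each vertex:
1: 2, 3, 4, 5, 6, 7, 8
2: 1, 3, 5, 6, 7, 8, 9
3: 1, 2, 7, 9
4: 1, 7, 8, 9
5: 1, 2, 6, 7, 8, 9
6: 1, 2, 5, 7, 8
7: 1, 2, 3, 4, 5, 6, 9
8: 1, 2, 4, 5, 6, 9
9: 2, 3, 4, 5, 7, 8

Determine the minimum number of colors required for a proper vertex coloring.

5

1, 2, 5, 6, 7 are mutually adjacent (a clique of size 5), so at least 5 colors are needed.
One proper 5-coloring: 1=blue, 2=green, 3=yellow, 4=green, 5=yellow, 6=purple, 7=red, 8=red, 9=blue. No two adjacent vertices share a color.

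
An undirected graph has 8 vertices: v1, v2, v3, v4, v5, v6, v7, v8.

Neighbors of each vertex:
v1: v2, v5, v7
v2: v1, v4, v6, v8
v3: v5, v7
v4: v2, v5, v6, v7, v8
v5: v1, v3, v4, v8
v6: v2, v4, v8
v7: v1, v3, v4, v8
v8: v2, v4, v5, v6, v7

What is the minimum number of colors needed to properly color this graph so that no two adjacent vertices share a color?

v2, v4, v6, v8 are pairwise adjacent (a clique of size 4), so at least 4 colors are needed.
A valid assignment using 4 colors: v1=1, v2=3, v3=1, v4=1, v5=3, v6=4, v7=3, v8=2. No two adjacent vertices share a color.

4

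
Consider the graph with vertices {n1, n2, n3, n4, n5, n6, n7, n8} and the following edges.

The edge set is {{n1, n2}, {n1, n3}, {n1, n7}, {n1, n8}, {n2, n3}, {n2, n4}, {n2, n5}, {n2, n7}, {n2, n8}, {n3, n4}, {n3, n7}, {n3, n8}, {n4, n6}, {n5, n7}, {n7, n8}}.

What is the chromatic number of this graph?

n1, n2, n3, n7, n8 form a clique, so at least 5 colors are needed.
5 colors suffice: color red → {n2, n6}; color blue → {n4, n7}; color green → {n3, n5}; color yellow → {n8}; color purple → {n1}. Each edge has distinct colors on its endpoints.

5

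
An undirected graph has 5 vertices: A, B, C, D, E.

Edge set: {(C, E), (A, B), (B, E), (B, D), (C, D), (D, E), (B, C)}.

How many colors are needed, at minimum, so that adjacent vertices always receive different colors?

4

B, C, D, E are mutually adjacent (a clique of size 4), so at least 4 colors are needed.
4 colors suffice: color 1 → {B}; color 2 → {A, E}; color 3 → {C}; color 4 → {D}. Every edge joins two different colors.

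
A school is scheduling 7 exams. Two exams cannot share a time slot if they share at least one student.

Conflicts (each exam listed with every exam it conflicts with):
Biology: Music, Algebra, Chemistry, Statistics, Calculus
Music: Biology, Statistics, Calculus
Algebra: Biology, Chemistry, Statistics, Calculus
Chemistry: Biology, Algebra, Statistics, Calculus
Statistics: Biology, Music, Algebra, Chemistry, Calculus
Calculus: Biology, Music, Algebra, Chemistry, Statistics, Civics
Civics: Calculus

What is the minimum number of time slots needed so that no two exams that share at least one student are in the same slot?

Biology, Algebra, Chemistry, Statistics, Calculus are mutually in conflict, so at least 5 time slots are needed.
5 time slots suffice: Biology=2, Music=4, Algebra=4, Chemistry=5, Statistics=3, Calculus=1, Civics=2. Every pair that conflicts lands in different time slots.

5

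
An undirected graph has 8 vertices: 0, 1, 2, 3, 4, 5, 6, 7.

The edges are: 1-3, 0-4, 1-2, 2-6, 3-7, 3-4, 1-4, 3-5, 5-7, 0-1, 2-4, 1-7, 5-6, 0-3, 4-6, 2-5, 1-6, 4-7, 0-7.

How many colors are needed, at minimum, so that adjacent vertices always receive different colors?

5

0, 1, 3, 4, 7 are mutually adjacent (a clique of size 5), so at least 5 colors are needed.
5 colors suffice: 0=purple, 1=red, 2=yellow, 3=yellow, 4=blue, 5=red, 6=green, 7=green. Each edge has distinct colors on its endpoints.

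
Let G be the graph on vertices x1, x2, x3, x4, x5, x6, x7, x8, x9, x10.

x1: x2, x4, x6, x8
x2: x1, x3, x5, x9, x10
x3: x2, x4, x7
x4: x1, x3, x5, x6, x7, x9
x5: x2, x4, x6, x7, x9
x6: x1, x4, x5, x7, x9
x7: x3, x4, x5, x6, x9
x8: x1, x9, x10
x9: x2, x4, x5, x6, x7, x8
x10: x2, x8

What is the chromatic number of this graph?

5

x4, x5, x6, x7, x9 form a clique, so at least 5 colors are needed.
5 colors suffice: color 1 → {x1, x3, x9, x10}; color 2 → {x2, x4, x8}; color 3 → {x6}; color 4 → {x5}; color 5 → {x7}. Every edge joins two different colors.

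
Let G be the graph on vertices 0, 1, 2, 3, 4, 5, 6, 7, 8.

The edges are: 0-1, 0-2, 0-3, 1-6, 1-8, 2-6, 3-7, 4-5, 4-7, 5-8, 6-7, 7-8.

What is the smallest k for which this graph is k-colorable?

3

The cycle 8-7-3-0-1-8 has odd length 5, so it cannot be 2-colored; at least 3 colors are needed.
One proper 3-coloring: 0=b, 1=a, 2=a, 3=c, 4=b, 5=a, 6=b, 7=a, 8=b. Each edge has distinct colors on its endpoints.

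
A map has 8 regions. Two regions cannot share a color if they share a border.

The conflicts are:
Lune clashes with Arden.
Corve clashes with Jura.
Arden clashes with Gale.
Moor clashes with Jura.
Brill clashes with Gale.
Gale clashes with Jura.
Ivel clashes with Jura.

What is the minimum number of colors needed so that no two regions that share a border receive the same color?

2

Lune and Arden conflict, so at least 2 colors are needed.
2 colors suffice: color 1 → {Arden, Brill, Jura}; color 2 → {Lune, Corve, Moor, Gale, Ivel}. Every pair that conflicts lands in different colors.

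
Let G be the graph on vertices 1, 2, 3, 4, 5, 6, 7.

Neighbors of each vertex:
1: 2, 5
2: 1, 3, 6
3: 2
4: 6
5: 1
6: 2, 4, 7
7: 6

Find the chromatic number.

1 and 5 are adjacent, so at least 2 colors are needed.
One proper 2-coloring: 1=b, 2=a, 3=b, 4=a, 5=a, 6=b, 7=a. Every edge joins two different colors.

2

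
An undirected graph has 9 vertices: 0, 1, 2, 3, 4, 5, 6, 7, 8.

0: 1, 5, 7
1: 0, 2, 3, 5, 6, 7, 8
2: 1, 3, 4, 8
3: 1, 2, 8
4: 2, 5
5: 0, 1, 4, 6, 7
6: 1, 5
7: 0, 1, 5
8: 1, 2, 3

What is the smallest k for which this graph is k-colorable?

4

1, 2, 3, 8 are pairwise adjacent (a clique of size 4), so at least 4 colors are needed.
4 colors suffice: color red → {1, 4}; color blue → {2, 5}; color green → {6, 7, 8}; color yellow → {0, 3}. Every edge joins two different colors.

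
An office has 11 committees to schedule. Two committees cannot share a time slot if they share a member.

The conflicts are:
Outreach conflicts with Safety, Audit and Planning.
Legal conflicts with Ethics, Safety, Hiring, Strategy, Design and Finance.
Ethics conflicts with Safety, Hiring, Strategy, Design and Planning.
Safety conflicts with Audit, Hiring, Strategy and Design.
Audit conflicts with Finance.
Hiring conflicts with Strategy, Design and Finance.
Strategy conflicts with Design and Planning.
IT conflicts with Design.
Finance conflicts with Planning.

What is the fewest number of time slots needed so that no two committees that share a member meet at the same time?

6

Legal, Ethics, Safety, Hiring, Strategy, Design all conflict with each other, so at least 6 time slots are needed.
6 time slots suffice: time slot 1 → {Safety, IT, Finance}; time slot 2 → {Audit, Hiring, Planning}; time slot 3 → {Outreach, Ethics}; time slot 4 → {Strategy}; time slot 5 → {Legal}; time slot 6 → {Design}. No two conflicting committees share a time slot.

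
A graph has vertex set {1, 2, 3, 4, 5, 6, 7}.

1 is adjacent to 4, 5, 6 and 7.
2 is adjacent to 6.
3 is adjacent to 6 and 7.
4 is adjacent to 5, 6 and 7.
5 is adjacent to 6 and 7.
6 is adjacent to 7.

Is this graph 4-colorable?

No

1, 4, 5, 6, 7 are pairwise adjacent (a clique of size 5), so at least 5 colors are needed.
So 4 colors are not enough.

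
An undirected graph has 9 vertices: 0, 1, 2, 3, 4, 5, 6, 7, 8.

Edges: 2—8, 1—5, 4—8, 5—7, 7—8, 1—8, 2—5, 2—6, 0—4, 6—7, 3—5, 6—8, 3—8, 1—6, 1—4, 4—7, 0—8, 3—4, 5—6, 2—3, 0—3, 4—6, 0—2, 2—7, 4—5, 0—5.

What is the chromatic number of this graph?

0, 3, 4, 5 form a clique, so at least 4 colors are needed.
One proper 4-coloring: 0=c, 1=d, 2=b, 3=d, 4=b, 5=a, 6=c, 7=d, 8=a. Every edge joins two different colors.

4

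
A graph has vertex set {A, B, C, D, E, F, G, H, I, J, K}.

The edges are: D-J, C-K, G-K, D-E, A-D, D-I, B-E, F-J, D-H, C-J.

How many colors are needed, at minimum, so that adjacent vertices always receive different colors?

D and I are adjacent, so at least 2 colors are needed.
A valid assignment using 2 colors: A=blue, B=red, C=red, D=red, E=blue, F=red, G=red, H=blue, I=blue, J=blue, K=blue. No two adjacent vertices share a color.

2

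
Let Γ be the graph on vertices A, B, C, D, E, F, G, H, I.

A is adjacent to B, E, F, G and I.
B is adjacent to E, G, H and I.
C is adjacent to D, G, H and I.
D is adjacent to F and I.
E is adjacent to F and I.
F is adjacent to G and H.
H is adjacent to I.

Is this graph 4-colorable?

Yes

The chromatic number is 4. A, B, E, I form a clique, so at least 4 colors are needed.
One proper 4-coloring: A=blue, B=green, C=blue, D=green, E=yellow, F=red, G=yellow, H=yellow, I=red.
That is already a proper 4-coloring.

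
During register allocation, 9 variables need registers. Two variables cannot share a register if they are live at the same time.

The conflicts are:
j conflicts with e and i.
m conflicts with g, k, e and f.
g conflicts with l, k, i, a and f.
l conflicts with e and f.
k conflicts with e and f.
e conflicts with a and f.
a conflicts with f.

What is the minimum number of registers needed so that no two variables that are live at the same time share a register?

m, k, e, f are mutually in conflict, so at least 4 registers are needed.
Using 4 registers: j=3, m=3, g=2, l=3, k=4, e=2, i=1, a=3, f=1. Every pair that conflicts lands in different registers.

4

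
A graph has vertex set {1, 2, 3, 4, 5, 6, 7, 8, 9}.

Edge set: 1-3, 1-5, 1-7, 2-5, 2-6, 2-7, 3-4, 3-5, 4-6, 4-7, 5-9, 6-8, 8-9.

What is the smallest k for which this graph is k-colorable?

1, 3, 5 are pairwise adjacent, so at least 3 colors are needed.
One proper 3-coloring: 1=b, 2=b, 3=c, 4=a, 5=a, 6=c, 7=c, 8=a, 9=b. Each edge has distinct colors on its endpoints.

3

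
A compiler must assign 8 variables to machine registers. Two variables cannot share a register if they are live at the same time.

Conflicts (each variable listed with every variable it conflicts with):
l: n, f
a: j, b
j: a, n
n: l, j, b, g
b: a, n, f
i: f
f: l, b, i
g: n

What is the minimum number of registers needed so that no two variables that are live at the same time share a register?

2

a and b conflict, so at least 2 registers are needed.
2 registers suffice: register 1 → {a, n, f}; register 2 → {l, j, b, i, g}. Every pair that conflicts lands in different registers.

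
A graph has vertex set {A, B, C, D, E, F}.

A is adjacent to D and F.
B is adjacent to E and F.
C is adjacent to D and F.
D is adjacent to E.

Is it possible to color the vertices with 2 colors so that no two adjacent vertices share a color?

The cycle B-F-A-D-E-B has odd length 5, so it cannot be 2-colored; at least 3 colors are needed.
So 2 colors are not enough.

No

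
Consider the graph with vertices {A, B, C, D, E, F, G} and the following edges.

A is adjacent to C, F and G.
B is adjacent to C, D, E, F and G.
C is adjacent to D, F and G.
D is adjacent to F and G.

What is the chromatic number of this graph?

4

B, C, D, F are mutually adjacent (a clique of size 4), so at least 4 colors are needed.
4 colors suffice: color red → {C, E}; color blue → {A, B}; color green → {D}; color yellow → {F, G}. No two adjacent vertices share a color.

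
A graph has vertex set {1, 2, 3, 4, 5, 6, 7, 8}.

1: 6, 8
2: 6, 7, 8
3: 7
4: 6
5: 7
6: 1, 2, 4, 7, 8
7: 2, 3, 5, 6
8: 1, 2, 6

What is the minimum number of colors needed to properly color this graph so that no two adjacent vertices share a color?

3

2, 6, 7 form a triangle, so at least 3 colors are needed.
3 colors suffice: color red → {3, 5, 6}; color blue → {4, 7, 8}; color green → {1, 2}. No two adjacent vertices share a color.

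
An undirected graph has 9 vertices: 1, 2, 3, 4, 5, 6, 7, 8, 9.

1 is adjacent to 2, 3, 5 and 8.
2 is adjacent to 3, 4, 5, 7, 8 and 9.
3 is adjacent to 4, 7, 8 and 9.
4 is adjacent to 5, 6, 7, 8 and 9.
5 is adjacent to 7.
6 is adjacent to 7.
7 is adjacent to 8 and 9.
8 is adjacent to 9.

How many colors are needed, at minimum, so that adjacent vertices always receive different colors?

6

2, 3, 4, 7, 8, 9 form a clique, so at least 6 colors are needed.
6 colors suffice: color a → {1, 4}; color b → {2, 6}; color c → {7}; color d → {5, 8}; color e → {3}; color f → {9}. Every edge joins two different colors.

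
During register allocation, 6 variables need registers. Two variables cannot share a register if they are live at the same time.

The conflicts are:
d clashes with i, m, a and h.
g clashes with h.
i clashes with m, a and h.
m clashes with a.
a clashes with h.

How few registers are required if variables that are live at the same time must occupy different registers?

4

d, i, a, h are mutually in conflict, so at least 4 registers are needed.
4 registers suffice: register 1 → {d, g}; register 2 → {a}; register 3 → {i}; register 4 → {m, h}. Every pair that conflicts lands in different registers.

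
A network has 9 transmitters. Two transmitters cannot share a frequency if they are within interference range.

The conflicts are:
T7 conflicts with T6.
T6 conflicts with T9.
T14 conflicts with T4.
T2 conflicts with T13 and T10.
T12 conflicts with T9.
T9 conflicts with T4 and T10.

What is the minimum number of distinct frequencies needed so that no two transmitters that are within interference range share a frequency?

T6 and T9 conflict, so at least 2 frequencies are needed.
Using 2 frequencies: T7=1, T6=2, T14=1, T2=1, T12=2, T13=2, T9=1, T4=2, T10=2. Every pair that conflicts lands in different frequencies.

2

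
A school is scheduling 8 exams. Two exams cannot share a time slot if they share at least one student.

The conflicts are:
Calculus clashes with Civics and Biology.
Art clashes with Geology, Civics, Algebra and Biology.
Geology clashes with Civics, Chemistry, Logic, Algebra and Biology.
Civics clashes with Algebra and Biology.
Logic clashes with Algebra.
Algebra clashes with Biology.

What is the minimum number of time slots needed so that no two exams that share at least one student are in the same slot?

Art, Geology, Civics, Algebra, Biology pairwise conflict, so at least 5 time slots are needed.
A valid assignment using 5 time slots: Calculus=1, Art=5, Geology=1, Civics=4, Chemistry=2, Logic=3, Algebra=2, Biology=3. Each listed conflict is separated.

5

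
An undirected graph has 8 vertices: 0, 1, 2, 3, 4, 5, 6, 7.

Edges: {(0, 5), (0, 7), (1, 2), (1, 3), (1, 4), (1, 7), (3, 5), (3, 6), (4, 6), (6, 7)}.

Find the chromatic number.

The cycle 0-7-1-3-5-0 has odd length 5, so it cannot be 2-colored; at least 3 colors are needed.
A valid assignment using 3 colors: 0=green, 1=red, 2=blue, 3=blue, 4=blue, 5=red, 6=red, 7=blue. Every edge joins two different colors.

3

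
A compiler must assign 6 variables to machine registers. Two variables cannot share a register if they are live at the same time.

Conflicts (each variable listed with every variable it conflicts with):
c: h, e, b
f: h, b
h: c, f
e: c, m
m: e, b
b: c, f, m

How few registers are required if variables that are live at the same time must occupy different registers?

c and b conflict, so at least 2 registers are needed.
2 registers suffice: register 1 → {c, f, m}; register 2 → {h, e, b}. Every pair that conflicts lands in different registers.

2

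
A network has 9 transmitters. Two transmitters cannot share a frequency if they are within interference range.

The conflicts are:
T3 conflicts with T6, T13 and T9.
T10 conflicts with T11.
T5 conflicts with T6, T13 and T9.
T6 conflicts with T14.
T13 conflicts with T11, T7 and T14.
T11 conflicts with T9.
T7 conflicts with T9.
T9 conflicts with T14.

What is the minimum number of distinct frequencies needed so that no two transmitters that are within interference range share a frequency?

T13 and T14 conflict, so at least 2 frequencies are needed.
Using 2 frequencies: T3=2, T10=1, T5=2, T6=1, T13=1, T11=2, T7=2, T9=1, T14=2. Each listed conflict is separated.

2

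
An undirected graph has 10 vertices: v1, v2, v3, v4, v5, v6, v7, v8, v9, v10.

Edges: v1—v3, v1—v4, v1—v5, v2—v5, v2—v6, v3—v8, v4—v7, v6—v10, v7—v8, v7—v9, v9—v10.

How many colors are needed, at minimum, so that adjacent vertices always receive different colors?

The cycle v8-v3-v1-v4-v7-v8 has odd length 5, so it cannot be 2-colored; at least 3 colors are needed.
3 colors suffice: color 1 → {v1, v6, v7}; color 2 → {v4, v5, v8, v10}; color 3 → {v2, v3, v9}. Every edge joins two different colors.

3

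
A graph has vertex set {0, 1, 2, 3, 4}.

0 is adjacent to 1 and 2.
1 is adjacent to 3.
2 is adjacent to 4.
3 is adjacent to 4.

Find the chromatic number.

3

The cycle 2-0-1-3-4-2 has odd length 5, so it cannot be 2-colored; at least 3 colors are needed.
3 colors suffice: 0=blue, 1=red, 2=red, 3=blue, 4=green. Each edge has distinct colors on its endpoints.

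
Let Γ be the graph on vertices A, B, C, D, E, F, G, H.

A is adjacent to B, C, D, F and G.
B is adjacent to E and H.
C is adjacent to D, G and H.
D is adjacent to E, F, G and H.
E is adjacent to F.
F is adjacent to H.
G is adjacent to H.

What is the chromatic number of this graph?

4

A, C, D, G are mutually adjacent (a clique of size 4), so at least 4 colors are needed.
A valid assignment using 4 colors: A=2, B=1, C=3, D=1, E=2, F=3, G=4, H=2. Each edge has distinct colors on its endpoints.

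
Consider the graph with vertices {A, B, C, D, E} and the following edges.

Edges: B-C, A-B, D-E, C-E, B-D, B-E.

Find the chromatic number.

3

B, D, E are pairwise adjacent, so at least 3 colors are needed.
3 colors suffice: color red → {B}; color blue → {A, E}; color green → {C, D}. No two adjacent vertices share a color.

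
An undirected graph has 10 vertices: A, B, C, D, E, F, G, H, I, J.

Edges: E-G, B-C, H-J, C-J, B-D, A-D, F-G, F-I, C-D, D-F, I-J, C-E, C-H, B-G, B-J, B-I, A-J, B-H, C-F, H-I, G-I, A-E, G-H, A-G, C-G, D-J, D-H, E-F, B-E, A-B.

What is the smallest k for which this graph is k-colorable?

B, C, D, H, J are mutually adjacent (a clique of size 5), so at least 5 colors are needed.
5 colors suffice: color red → {B, F}; color blue → {D, G}; color green → {A, C, I}; color yellow → {E, H}; color purple → {J}. No two adjacent vertices share a color.

5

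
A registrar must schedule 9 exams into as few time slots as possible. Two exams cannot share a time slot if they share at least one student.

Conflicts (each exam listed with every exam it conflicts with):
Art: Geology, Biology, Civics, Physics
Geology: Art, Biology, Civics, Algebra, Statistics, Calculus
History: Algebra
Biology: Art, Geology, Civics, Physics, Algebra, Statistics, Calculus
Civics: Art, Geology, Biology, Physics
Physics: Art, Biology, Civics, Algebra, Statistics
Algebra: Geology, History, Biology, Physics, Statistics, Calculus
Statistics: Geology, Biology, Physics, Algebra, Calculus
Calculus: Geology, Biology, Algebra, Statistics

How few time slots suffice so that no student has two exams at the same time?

5

Geology, Biology, Algebra, Statistics, Calculus all conflict with each other, so at least 5 time slots are needed.
5 time slots suffice: Art=3, Geology=2, History=1, Biology=1, Civics=4, Physics=2, Algebra=3, Statistics=4, Calculus=5. No two conflicting exams share a time slot.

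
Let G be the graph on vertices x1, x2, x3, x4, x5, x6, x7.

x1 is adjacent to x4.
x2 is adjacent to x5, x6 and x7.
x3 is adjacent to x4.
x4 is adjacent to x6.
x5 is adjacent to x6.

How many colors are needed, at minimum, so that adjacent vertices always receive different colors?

x2, x5, x6 form a triangle, so at least 3 colors are needed.
3 colors suffice: color 1 → {x1, x3, x6, x7}; color 2 → {x2, x4}; color 3 → {x5}. Every edge joins two different colors.

3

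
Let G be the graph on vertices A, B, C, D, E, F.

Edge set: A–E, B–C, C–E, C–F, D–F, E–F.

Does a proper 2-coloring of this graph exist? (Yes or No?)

No

C, E, F form a triangle, so at least 3 colors are needed.
So 2 colors are not enough.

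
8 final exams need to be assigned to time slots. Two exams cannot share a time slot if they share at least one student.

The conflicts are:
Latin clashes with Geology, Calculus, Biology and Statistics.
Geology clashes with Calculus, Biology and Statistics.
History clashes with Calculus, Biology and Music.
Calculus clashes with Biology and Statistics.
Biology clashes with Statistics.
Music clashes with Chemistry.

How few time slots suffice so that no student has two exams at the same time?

Latin, Geology, Calculus, Biology, Statistics are mutually in conflict, so at least 5 time slots are needed.
5 time slots suffice: time slot 1 → {Calculus, Music}; time slot 2 → {Biology, Chemistry}; time slot 3 → {Geology, History}; time slot 4 → {Statistics}; time slot 5 → {Latin}. Every pair that conflicts lands in different time slots.

5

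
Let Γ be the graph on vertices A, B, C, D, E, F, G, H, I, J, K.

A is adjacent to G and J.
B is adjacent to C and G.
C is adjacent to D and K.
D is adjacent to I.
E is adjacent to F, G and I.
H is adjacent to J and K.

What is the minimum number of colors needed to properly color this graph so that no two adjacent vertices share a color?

The cycle K-H-J-A-G-B-C-K has odd length 7, so it cannot be 2-colored; at least 3 colors are needed.
A valid assignment using 3 colors: A=blue, B=blue, C=red, D=blue, E=blue, F=red, G=red, H=green, I=red, J=red, K=blue. Each edge has distinct colors on its endpoints.

3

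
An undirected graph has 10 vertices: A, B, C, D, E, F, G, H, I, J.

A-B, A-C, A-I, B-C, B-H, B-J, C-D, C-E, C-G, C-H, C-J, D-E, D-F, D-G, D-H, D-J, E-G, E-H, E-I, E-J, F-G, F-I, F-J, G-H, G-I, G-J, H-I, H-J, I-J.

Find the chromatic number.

6

C, D, E, G, H, J are pairwise adjacent (a clique of size 6), so at least 6 colors are needed.
6 colors suffice: color 1 → {A, J}; color 2 → {B, G}; color 3 → {F, H}; color 4 → {C, I}; color 5 → {E}; color 6 → {D}. No two adjacent vertices share a color.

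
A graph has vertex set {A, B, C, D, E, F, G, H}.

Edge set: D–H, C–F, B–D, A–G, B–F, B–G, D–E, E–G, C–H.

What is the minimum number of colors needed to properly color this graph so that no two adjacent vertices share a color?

3

The cycle C-F-B-D-H-C has odd length 5, so it cannot be 2-colored; at least 3 colors are needed.
3 colors suffice: color red → {A, B, E, H}; color blue → {D, F, G}; color green → {C}. No two adjacent vertices share a color.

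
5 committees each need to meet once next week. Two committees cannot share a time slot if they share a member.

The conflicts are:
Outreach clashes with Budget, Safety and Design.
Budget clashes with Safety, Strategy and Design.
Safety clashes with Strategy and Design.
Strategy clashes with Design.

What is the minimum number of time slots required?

4

Outreach, Budget, Safety, Design all conflict with each other, so at least 4 time slots are needed.
4 time slots suffice: time slot 1 → {Safety}; time slot 2 → {Design}; time slot 3 → {Budget}; time slot 4 → {Outreach, Strategy}. No two conflicting committees share a time slot.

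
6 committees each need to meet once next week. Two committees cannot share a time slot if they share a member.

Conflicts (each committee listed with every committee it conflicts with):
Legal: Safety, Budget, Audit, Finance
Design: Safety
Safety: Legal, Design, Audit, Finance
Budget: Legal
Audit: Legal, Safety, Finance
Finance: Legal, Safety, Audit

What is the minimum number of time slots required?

Legal, Safety, Audit, Finance all conflict with each other, so at least 4 time slots are needed.
4 time slots suffice: time slot 1 → {Safety, Budget}; time slot 2 → {Legal, Design}; time slot 3 → {Audit}; time slot 4 → {Finance}. Each listed conflict is separated.

4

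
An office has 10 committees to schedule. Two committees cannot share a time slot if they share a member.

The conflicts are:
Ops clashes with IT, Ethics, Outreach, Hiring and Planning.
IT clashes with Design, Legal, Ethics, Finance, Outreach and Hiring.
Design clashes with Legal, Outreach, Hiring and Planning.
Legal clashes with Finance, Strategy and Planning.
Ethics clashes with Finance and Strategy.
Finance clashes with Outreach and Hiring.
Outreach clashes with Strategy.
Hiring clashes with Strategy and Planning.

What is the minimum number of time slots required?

3

Design, Hiring, Planning all conflict with each other, so at least 3 time slots are needed.
3 time slots suffice: time slot 1 → {IT, Strategy, Planning}; time slot 2 → {Legal, Ethics, Outreach, Hiring}; time slot 3 → {Ops, Design, Finance}. No two conflicting committees share a time slot.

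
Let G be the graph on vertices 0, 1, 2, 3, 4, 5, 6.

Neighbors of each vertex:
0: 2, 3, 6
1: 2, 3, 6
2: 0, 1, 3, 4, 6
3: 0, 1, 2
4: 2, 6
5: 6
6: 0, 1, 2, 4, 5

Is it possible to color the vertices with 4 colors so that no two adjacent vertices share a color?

Yes

The chromatic number is 3. 2, 4, 6 are pairwise adjacent, so at least 3 colors are needed.
3 colors suffice: color a → {3, 6}; color b → {2, 5}; color c → {0, 1, 4}.
Since 4 ≥ 3, a proper 4-coloring certainly exists.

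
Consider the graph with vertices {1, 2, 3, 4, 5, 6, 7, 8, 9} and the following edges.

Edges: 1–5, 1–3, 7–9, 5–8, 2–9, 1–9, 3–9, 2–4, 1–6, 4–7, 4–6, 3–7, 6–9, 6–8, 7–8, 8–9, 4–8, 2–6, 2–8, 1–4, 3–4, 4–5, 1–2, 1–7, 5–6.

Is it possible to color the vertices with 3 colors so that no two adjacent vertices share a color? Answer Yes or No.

1, 4, 5, 6 are pairwise adjacent (a clique of size 4), so at least 4 colors are needed.
So 3 colors are not enough.

No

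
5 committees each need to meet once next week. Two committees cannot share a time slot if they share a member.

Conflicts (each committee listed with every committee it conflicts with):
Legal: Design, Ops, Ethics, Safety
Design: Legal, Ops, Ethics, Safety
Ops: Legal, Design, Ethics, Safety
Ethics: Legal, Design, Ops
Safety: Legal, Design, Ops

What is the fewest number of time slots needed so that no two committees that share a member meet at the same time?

Legal, Design, Ops, Ethics are mutually in conflict, so at least 4 time slots are needed.
4 time slots suffice: time slot 1 → {Ops}; time slot 2 → {Legal}; time slot 3 → {Design}; time slot 4 → {Ethics, Safety}. No two conflicting committees share a time slot.

4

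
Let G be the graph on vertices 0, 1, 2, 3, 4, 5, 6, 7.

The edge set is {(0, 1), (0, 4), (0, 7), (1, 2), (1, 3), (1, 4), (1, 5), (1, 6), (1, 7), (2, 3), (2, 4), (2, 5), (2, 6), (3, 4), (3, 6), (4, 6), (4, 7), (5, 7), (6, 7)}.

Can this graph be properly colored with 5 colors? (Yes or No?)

The chromatic number is 5. 1, 2, 3, 4, 6 are pairwise adjacent (a clique of size 5), so at least 5 colors are needed.
One proper 5-coloring: 0=d, 1=a, 2=c, 3=e, 4=b, 5=b, 6=d, 7=c.
That is already a proper 5-coloring.

Yes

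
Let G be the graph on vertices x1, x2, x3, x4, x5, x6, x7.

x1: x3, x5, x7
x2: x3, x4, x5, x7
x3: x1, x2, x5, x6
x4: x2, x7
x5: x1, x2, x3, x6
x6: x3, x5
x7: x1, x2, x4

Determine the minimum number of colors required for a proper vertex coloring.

x3, x5, x6 form a triangle, so at least 3 colors are needed.
3 colors suffice: color red → {x3, x7}; color blue → {x4, x5}; color green → {x1, x2, x6}. Each edge has distinct colors on its endpoints.

3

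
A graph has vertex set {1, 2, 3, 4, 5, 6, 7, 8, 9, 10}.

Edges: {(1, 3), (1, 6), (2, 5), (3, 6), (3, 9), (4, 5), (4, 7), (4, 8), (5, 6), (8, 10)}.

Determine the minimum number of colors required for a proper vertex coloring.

3

1, 3, 6 are pairwise adjacent, so at least 3 colors are needed.
3 colors suffice: 1=green, 2=blue, 3=red, 4=blue, 5=red, 6=blue, 7=red, 8=red, 9=blue, 10=blue. Each edge has distinct colors on its endpoints.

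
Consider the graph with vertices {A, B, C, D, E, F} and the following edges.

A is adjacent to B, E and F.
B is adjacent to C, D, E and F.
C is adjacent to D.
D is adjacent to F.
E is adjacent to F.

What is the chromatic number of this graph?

A, B, E, F form a clique, so at least 4 colors are needed.
4 colors suffice: A=green, B=red, C=blue, D=green, E=yellow, F=blue. Each edge has distinct colors on its endpoints.

4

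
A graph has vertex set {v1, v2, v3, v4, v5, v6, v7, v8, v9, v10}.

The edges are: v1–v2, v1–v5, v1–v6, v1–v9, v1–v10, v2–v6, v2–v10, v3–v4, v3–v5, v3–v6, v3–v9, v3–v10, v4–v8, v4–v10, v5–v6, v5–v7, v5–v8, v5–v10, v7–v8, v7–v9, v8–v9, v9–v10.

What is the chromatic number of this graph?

3

v1, v2, v10 form a triangle, so at least 3 colors are needed.
3 colors suffice: color 1 → {v6, v8, v10}; color 2 → {v2, v4, v5, v9}; color 3 → {v1, v3, v7}. Each edge has distinct colors on its endpoints.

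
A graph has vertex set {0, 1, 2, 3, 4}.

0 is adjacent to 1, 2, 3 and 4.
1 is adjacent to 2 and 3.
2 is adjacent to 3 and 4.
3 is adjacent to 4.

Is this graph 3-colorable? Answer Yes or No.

0, 2, 3, 4 form a clique, so at least 4 colors are needed.
So 3 colors are not enough.

No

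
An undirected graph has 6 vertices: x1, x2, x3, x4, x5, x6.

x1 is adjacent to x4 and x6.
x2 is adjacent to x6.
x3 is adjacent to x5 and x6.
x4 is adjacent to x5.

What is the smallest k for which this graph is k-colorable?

The cycle x5-x4-x1-x6-x3-x5 has odd length 5, so it cannot be 2-colored; at least 3 colors are needed.
3 colors suffice: x1=2, x2=2, x3=3, x4=1, x5=2, x6=1. Every edge joins two different colors.

3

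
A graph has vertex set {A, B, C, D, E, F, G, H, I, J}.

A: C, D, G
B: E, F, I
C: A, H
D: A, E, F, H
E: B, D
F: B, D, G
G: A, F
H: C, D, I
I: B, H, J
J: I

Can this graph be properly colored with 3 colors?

Yes

The chromatic number is 3. The cycle I-B-F-D-H-I has odd length 5, so it cannot be 2-colored; at least 3 colors are needed.
A valid assignment using 3 colors: A=blue, B=red, C=red, D=red, E=blue, F=blue, G=red, H=green, I=blue, J=red.
That is already a proper 3-coloring.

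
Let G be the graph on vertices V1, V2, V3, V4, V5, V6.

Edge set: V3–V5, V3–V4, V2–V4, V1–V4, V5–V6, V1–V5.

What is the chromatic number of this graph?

2

V3 and V4 are adjacent, so at least 2 colors are needed.
2 colors suffice: color red → {V4, V5}; color blue → {V1, V2, V3, V6}. Each edge has distinct colors on its endpoints.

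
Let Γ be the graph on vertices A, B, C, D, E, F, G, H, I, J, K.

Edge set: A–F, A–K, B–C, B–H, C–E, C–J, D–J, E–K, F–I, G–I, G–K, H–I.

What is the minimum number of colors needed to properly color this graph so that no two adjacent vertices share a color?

The cycle K-G-I-F-A-K has odd length 5, so it cannot be 2-colored; at least 3 colors are needed.
A valid assignment using 3 colors: A=3, B=2, C=1, D=1, E=2, F=2, G=2, H=3, I=1, J=2, K=1. Each edge has distinct colors on its endpoints.

3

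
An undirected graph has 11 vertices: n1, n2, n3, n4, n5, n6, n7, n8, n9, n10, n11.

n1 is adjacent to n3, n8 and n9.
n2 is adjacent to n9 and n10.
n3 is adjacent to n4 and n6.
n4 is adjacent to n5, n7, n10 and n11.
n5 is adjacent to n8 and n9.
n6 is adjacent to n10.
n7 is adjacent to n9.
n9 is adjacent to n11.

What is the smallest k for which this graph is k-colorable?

The cycle n11-n4-n3-n1-n9-n11 has odd length 5, so it cannot be 2-colored; at least 3 colors are needed.
3 colors suffice: color red → {n4, n6, n8, n9}; color blue → {n3, n5, n7, n10, n11}; color green → {n1, n2}. Each edge has distinct colors on its endpoints.

3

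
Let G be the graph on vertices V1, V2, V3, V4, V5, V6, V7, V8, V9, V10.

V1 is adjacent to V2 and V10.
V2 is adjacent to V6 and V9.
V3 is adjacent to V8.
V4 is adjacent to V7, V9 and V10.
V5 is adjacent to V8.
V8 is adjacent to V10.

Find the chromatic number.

The cycle V2-V9-V4-V10-V1-V2 has odd length 5, so it cannot be 2-colored; at least 3 colors are needed.
3 colors suffice: color 1 → {V2, V4, V8}; color 2 → {V3, V5, V6, V7, V9, V10}; color 3 → {V1}. Every edge joins two different colors.

3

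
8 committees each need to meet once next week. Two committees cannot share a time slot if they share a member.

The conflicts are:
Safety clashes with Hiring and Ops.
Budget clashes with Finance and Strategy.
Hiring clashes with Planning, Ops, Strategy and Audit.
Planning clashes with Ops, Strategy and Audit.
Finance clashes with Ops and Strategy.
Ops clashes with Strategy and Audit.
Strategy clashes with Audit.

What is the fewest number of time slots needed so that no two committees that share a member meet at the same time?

Hiring, Planning, Ops, Strategy, Audit pairwise conflict, so at least 5 time slots are needed.
Using 5 time slots: Safety=1, Budget=2, Hiring=3, Planning=4, Finance=3, Ops=2, Strategy=1, Audit=5. No two conflicting committees share a time slot.

5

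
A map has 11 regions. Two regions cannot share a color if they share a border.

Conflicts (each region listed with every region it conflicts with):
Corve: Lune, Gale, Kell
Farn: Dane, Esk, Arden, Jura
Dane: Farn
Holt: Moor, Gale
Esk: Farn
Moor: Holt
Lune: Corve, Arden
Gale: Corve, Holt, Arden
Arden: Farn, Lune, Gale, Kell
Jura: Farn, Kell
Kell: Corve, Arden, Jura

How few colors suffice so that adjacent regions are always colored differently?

2

Farn and Dane conflict, so at least 2 colors are needed.
2 colors suffice: color 1 → {Farn, Moor, Lune, Gale, Kell}; color 2 → {Corve, Dane, Holt, Esk, Arden, Jura}. Every pair that conflicts lands in different colors.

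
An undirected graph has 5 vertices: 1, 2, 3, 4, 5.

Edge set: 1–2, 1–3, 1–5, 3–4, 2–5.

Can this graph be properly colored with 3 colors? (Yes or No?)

The chromatic number is 3. 1, 2, 5 form a triangle, so at least 3 colors are needed.
A valid assignment using 3 colors: 1=a, 2=c, 3=b, 4=a, 5=b.
That is already a proper 3-coloring.

Yes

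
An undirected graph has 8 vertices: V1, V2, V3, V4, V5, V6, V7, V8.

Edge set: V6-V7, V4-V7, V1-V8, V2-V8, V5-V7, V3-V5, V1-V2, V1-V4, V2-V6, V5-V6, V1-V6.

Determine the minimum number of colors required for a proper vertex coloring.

V5, V6, V7 are pairwise adjacent, so at least 3 colors are needed.
3 colors suffice: color 1 → {V3, V4, V6, V8}; color 2 → {V1, V5}; color 3 → {V2, V7}. Every edge joins two different colors.

3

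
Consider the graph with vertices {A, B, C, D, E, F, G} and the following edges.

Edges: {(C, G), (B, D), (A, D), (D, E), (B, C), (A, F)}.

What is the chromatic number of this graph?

2

C and G are adjacent, so at least 2 colors are needed.
A valid assignment using 2 colors: A=blue, B=blue, C=red, D=red, E=blue, F=red, G=blue. No two adjacent vertices share a color.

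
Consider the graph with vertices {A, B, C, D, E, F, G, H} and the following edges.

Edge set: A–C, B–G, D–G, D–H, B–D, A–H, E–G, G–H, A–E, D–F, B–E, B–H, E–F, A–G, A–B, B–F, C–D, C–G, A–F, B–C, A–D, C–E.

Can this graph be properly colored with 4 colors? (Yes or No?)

A, B, D, G, H are mutually adjacent (a clique of size 5), so at least 5 colors are needed.
So 4 colors are not enough.

No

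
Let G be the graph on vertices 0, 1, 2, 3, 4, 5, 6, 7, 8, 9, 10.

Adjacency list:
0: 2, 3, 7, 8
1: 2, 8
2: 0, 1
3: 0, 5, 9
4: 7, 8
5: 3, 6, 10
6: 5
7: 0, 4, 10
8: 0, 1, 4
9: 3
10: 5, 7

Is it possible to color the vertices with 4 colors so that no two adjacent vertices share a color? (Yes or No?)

Yes

The chromatic number is 3. The cycle 10-7-0-3-5-10 has odd length 5, so it cannot be 2-colored; at least 3 colors are needed.
One proper 3-coloring: 0=a, 1=a, 2=b, 3=b, 4=a, 5=a, 6=b, 7=b, 8=b, 9=a, 10=c.
Since 4 ≥ 3, a proper 4-coloring certainly exists.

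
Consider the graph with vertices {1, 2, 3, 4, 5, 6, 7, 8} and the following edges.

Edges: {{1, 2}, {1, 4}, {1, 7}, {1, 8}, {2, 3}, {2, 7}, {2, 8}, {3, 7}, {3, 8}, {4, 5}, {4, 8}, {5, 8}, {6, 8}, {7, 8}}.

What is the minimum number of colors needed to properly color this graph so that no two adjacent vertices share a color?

4

2, 3, 7, 8 are mutually adjacent (a clique of size 4), so at least 4 colors are needed.
4 colors suffice: color a → {8}; color b → {4, 6, 7}; color c → {2, 5}; color d → {1, 3}. Every edge joins two different colors.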